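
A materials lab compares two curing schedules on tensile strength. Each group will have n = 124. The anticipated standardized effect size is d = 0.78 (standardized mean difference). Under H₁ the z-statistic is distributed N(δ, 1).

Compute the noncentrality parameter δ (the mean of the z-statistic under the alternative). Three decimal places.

δ ≈ 6.142

The noncentrality parameter scales effect size by the design's sample-size factor: δ = d·√(n/2) = 0.78 × √(124/2) = 6.1417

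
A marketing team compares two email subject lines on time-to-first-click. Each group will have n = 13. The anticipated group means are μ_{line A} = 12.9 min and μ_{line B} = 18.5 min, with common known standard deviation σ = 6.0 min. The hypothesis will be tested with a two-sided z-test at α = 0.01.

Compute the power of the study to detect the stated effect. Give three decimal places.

Standardized effect: d = |μ_{line A} − μ_{line B}| / σ = |12.9 − 18.5| / 6.0 = 0.9333
Noncentrality parameter: δ = d·√(n/2) = 0.9333 × √(13/2) = 2.3795
Two-sided α = 0.01 → critical value z_{0.005} = 2.576.
Power = Φ(δ − 2.576) + Φ(−δ − 2.576) = Φ(-0.196) + Φ(-4.955) = 0.4222 + 0.0000 = 0.4222.

Power ≈ 0.422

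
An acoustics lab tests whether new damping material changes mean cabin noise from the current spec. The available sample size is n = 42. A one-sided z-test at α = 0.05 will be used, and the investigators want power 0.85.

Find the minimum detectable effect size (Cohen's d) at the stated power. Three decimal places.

Need Φ(δ − 1.645) = 0.85, so δ = 1.645 + 1.036 = 2.681.
δ = d·√n ⇒ d = δ/√n = 2.681/√42 = 0.4137.

d ≈ 0.414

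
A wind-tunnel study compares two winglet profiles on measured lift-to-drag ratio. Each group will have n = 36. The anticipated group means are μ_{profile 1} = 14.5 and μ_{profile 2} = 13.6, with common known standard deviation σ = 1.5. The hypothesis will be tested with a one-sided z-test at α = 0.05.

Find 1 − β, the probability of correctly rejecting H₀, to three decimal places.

Power ≈ 0.816

Standardized effect: d = |μ_{profile 1} − μ_{profile 2}| / σ = |14.5 − 13.6| / 1.5 = 0.6000
Noncentrality parameter: δ = d·√(n/2) = 0.6000 × √(36/2) = 2.5456
One-sided α = 0.05 → critical value z_{0.05} = 1.645.
Power = Φ(δ − 1.645) = Φ(0.901) = 0.8161.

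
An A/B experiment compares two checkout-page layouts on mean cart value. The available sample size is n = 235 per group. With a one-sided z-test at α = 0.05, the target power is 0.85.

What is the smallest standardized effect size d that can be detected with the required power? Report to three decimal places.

Required noncentrality: δ = z_{0.05} + z_{0.15} = 1.645 + 1.036 = 2.681.
δ = d·√(n/2) ⇒ d = δ/√(n/2) = 2.681/√(235/2) = 0.2474.

d ≈ 0.247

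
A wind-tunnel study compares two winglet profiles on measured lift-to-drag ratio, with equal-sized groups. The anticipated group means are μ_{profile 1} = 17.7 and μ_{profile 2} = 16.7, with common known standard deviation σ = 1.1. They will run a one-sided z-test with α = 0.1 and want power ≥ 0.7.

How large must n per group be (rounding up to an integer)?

n = 8 per group

Standardized effect: d = |μ_{profile 1} − μ_{profile 2}| / σ = |17.7 − 16.7| / 1.1 = 0.9091
For power 0.7 need Φ(δ − z_{0.1}) = 0.7, so δ = z_{0.1} + z_{0.30} = 1.282 + 0.524 = 1.806.
δ = d·√(n/2) ⇒ n = 2(δ/d)² = 2 × (1.806 / 0.9091)² = 7.89.
Rounding up, n = 8 per group.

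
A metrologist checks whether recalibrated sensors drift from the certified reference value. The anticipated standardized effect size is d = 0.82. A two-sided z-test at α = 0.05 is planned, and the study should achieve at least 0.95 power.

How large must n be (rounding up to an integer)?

n = 20

Set Φ(δ − 1.960) = 0.95; then δ − 1.960 = Φ⁻¹(0.95) = 1.645, giving δ = 3.605.
(The Φ(−δ − z_{α/2}) term is vanishingly small for δ > 0 and is dropped in the standard sample-size formula.)
δ = d·√n ⇒ n = (δ/d)² = (3.605 / 0.82)² = 19.33.
Round up to the next whole unit.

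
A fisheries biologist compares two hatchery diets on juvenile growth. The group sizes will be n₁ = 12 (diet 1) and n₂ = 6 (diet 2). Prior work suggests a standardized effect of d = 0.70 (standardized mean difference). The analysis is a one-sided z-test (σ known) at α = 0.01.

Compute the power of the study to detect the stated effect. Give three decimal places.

Noncentrality parameter: δ = d / √(1/n₁ + 1/n₂) = 0.70 / √(1/12 + 1/6) = 1.4000
One-sided α = 0.01 → critical value z_{0.01} = 2.326.
Power = Φ(δ − 2.326) = Φ(-0.926) = 0.1771.

Power ≈ 0.177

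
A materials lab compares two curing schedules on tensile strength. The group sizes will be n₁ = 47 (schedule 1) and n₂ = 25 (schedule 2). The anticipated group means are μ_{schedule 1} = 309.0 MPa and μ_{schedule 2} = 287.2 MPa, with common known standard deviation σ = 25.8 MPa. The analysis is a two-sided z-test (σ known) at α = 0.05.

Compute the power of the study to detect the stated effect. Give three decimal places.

Power ≈ 0.927

Standardized effect: d = |μ_{schedule 1} − μ_{schedule 2}| / σ = |309.0 − 287.2| / 25.8 = 0.8450
Noncentrality parameter: δ = d / √(1/n₁ + 1/n₂) = 0.8450 / √(1/47 + 1/25) = 3.4134
Critical value for a two-sided test at α = 0.05: z_{α/2} = 1.960.
Power = Φ(δ − 1.960) + Φ(−δ − 1.960) = Φ(1.453) + Φ(-5.373) = 0.9270 + 0.0000 = 0.9270.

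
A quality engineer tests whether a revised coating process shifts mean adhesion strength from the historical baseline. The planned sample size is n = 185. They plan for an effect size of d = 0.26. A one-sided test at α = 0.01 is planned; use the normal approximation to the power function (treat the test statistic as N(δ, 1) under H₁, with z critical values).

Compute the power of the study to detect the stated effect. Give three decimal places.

Noncentrality parameter: δ = d·√n = 0.26 × √185 = 3.5364
Critical value for a one-sided test at α = 0.01: z_α = 2.326.
Power = P(Z > 2.326 − δ) = Φ(1.210) = 0.8869.

Power ≈ 0.887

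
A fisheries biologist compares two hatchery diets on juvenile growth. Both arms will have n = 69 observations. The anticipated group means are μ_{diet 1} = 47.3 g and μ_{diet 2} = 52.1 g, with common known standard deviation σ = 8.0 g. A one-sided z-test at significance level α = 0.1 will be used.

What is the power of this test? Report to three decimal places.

Power ≈ 0.988

Standardized effect: d = |μ_{diet 1} − μ_{diet 2}| / σ = |47.3 − 52.1| / 8.0 = 0.6000
Noncentrality parameter: δ = d·√(n/2) = 0.6000 × √(69/2) = 3.5242
One-sided α = 0.1 → critical value z_{0.1} = 1.282.
Power = P(Z > 1.282 − δ) = Φ(2.243) = 0.9875.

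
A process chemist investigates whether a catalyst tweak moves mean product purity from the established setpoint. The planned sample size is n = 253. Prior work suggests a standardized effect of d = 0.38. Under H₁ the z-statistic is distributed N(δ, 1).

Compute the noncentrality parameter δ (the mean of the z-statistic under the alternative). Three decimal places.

δ = d·√n = 0.38 × √253 = 6.0443

δ ≈ 6.044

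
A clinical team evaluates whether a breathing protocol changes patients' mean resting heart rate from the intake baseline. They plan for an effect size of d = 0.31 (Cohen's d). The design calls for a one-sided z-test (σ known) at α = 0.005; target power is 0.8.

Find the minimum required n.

n = 122

For power 0.8 need Φ(δ − z_{0.005}) = 0.8, so δ = z_{0.005} + z_{0.20} = 2.576 + 0.842 = 3.417.
δ = d·√n ⇒ n = (δ/d)² = (3.417 / 0.31)² = 121.53.
Round up to the next whole unit.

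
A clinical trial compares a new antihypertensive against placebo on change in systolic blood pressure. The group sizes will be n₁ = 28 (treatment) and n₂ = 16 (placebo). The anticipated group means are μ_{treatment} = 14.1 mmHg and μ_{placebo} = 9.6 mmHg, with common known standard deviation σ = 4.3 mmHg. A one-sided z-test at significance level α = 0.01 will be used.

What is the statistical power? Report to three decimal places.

Power ≈ 0.844

Standardized effect: d = |μ_{treatment} − μ_{placebo}| / σ = |14.1 − 9.6| / 4.3 = 1.0465
Noncentrality parameter: δ = d / √(1/n₁ + 1/n₂) = 1.0465 / √(1/28 + 1/16) = 3.3393
Critical value for a one-sided test at α = 0.01: z_α = 2.326.
Power = Φ(δ − 2.326) = Φ(1.013) = 0.8445.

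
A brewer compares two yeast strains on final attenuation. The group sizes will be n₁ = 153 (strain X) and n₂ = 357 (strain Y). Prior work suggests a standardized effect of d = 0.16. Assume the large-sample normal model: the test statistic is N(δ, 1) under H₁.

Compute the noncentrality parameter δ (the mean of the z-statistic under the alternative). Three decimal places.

δ ≈ 1.656

The noncentrality parameter scales effect size by the design's sample-size factor: δ = d / √(1/n₁ + 1/n₂) = 0.16 / √(1/153 + 1/357) = 1.6558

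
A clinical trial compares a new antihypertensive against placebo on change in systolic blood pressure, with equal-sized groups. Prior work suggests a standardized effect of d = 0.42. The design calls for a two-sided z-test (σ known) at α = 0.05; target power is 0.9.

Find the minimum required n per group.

n = 120 per group

For power 0.9 need Φ(δ − z_{0.025}) = 0.9, so δ = z_{0.025} + z_{0.10} = 1.960 + 1.282 = 3.242.
(For δ > 0 the lower-tail rejection region contributes negligibly to power, so the one-term inversion is standard.)
δ = d·√(n/2) ⇒ n = 2(δ/d)² = 2 × (3.242 / 0.42)² = 119.13.
Rounding up, n = 120 per group.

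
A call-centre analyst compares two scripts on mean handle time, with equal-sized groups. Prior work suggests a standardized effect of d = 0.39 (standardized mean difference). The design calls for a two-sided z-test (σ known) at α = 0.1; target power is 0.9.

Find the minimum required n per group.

n = 113 per group

For power 0.9 need Φ(δ − z_{0.05}) = 0.9, so δ = z_{0.05} + z_{0.10} = 1.645 + 1.282 = 2.926.
(For δ > 0 the lower-tail rejection region contributes negligibly to power, so the one-term inversion is standard.)
δ = d·√(n/2) ⇒ n = 2(δ/d)² = 2 × (2.926 / 0.39)² = 112.61.
Rounding up, n = 113 per group.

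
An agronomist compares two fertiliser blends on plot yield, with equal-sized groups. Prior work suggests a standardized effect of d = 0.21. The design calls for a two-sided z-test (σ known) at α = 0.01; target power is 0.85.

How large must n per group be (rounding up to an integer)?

Set Φ(δ − 2.576) = 0.85; then δ − 2.576 = Φ⁻¹(0.85) = 1.036, giving δ = 3.612.
(For δ > 0 the lower-tail rejection region contributes negligibly to power, so the one-term inversion is standard.)
δ = d·√(n/2) ⇒ n = 2(δ/d)² = 2 × (3.612 / 0.21)² = 591.77.
Rounding up, n = 592 per group.

n = 592 per group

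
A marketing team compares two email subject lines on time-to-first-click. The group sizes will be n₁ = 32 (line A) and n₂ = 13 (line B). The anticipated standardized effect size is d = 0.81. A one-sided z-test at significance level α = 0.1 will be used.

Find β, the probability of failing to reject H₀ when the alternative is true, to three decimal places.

Noncentrality parameter: δ = d / √(1/n₁ + 1/n₂) = 0.81 / √(1/32 + 1/13) = 2.4628
Critical value for a one-sided test at α = 0.1: z_α = 1.282.
Power = P(Z > 1.282 − δ) = Φ(1.181) = 0.8812.
Type II error: β = 1 − power = 1 − 0.8812 = 0.1188.

β ≈ 0.119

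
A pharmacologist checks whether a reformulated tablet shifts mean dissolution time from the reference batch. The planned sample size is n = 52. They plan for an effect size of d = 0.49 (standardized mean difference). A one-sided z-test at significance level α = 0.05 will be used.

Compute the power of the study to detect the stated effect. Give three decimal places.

Noncentrality parameter: λ = d·√n = 0.49 × √52 = 3.5334
Critical value for a one-sided test at α = 0.05: z_α = 1.645.
Power = P(Z > 1.645 − λ) = Φ(1.889) = 0.9705.

Power ≈ 0.971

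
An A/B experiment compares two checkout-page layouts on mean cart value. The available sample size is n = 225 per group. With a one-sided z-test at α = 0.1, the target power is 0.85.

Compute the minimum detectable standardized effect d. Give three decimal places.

Required noncentrality: δ = z_{0.1} + z_{0.15} = 1.282 + 1.036 = 2.318.
δ = d·√(n/2) ⇒ d = δ/√(n/2) = 2.318/√(225/2) = 0.2185.

d ≈ 0.219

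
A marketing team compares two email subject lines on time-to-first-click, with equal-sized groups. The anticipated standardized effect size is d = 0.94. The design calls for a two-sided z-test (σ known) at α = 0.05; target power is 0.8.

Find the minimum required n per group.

n = 18 per group

For power 0.8 need Φ(δ − z_{0.025}) = 0.8, so δ = z_{0.025} + z_{0.20} = 1.960 + 0.842 = 2.802.
(The Φ(−δ − z_{α/2}) term is vanishingly small for δ > 0 and is dropped in the standard sample-size formula.)
δ = d·√(n/2) ⇒ n = 2(δ/d)² = 2 × (2.802 / 0.94)² = 17.77.
Rounding up, n = 18 per group.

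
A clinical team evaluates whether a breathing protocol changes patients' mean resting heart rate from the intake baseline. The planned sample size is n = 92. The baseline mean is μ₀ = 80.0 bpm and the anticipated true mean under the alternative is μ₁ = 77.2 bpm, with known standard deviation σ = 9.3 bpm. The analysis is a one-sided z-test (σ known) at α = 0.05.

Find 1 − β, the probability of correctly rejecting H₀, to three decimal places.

Power ≈ 0.893

Standardized effect: d = |μ₁ − μ₀| / σ = |77.2 − 80.0| / 9.3 = 0.3011
Noncentrality parameter: δ = d·√n = 0.3011 × √92 = 2.8878
Critical value for a one-sided test at α = 0.05: z_α = 1.645.
Power = P(Z > 1.645 − δ) = Φ(1.243) = 0.8931.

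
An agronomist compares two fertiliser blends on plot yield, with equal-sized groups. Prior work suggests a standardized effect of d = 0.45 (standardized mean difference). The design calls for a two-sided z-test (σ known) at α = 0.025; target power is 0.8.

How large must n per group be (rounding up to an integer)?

n = 94 per group

Set Φ(δ − 2.241) = 0.8; then δ − 2.241 = Φ⁻¹(0.8) = 0.842, giving δ = 3.083.
(For δ > 0 the lower-tail rejection region contributes negligibly to power, so the one-term inversion is standard.)
δ = d·√(n/2) ⇒ n = 2(δ/d)² = 2 × (3.083 / 0.45)² = 93.88.
Rounding up, n = 94 per group.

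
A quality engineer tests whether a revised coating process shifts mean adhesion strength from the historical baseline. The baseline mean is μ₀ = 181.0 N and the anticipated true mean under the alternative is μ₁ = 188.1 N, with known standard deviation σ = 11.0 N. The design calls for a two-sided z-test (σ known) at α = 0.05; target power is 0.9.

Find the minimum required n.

n = 26

Standardized effect: d = |μ₁ − μ₀| / σ = |188.1 − 181.0| / 11.0 = 0.6455
For power 0.9 need Φ(δ − z_{0.025}) = 0.9, so δ = z_{0.025} + z_{0.10} = 1.960 + 1.282 = 3.242.
(For δ > 0 the lower-tail rejection region contributes negligibly to power, so the one-term inversion is standard.)
δ = d·√n ⇒ n = (δ/d)² = (3.242 / 0.6455)² = 25.22.
Rounding up, n = 26.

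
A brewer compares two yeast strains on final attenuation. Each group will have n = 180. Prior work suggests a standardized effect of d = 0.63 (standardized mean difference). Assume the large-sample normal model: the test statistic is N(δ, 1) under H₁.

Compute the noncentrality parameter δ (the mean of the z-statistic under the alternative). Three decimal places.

δ ≈ 5.977

The noncentrality parameter scales effect size by the design's sample-size factor: δ = d·√(n/2) = 0.63 × √(180/2) = 5.9767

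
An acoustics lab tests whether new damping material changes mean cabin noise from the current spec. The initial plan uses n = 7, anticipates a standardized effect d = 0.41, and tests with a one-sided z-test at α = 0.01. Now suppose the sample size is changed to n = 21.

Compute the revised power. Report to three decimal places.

Power ≈ 0.327

With n = 21: δ = d·√n = 0.41 × √21 = 1.8789. Critical value z_{0.01} = 2.326.
Revised power = P(Z > 2.326 − δ) = Φ(-0.447) = 0.3273.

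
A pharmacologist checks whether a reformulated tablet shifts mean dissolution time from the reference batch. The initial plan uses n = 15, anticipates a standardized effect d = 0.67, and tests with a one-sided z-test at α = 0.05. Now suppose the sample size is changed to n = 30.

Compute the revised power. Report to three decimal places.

With n = 30: δ = d·√n = 0.67 × √30 = 3.6697. Critical value z_{0.05} = 1.645.
Revised power = P(Z > 1.645 − δ) = Φ(2.025) = 0.9786.

Power ≈ 0.979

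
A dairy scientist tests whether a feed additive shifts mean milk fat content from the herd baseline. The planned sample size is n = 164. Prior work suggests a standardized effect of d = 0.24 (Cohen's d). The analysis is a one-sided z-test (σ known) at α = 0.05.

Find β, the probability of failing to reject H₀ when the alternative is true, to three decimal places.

Noncentrality parameter: δ = d·√n = 0.24 × √164 = 3.0735
One-sided α = 0.05 → critical value z_{0.05} = 1.645.
Power = P(Z > 1.645 − δ) = Φ(1.429) = 0.9234.
Type II error: β = 1 − power = 1 − 0.9234 = 0.0766.

β ≈ 0.077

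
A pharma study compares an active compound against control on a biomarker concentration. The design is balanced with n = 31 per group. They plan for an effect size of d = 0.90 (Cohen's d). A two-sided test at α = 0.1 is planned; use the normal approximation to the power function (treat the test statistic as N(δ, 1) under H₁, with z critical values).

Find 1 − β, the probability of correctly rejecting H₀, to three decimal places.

Noncentrality parameter: δ = d·√(n/2) = 0.90 × √(31/2) = 3.5433
Two-sided α = 0.1 → critical value z_{0.05} = 1.645.
Power = Φ(δ − 1.645) + Φ(−δ − 1.645) = Φ(1.898) + Φ(-5.188) = 0.9712 + 0.0000 = 0.9712.

Power ≈ 0.971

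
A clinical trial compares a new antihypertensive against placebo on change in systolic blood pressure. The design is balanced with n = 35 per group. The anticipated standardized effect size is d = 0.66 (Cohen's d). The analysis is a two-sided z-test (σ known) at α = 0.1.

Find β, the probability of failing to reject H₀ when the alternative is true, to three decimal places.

Noncentrality parameter: δ = d·√(n/2) = 0.66 × √(35/2) = 2.7610
Critical value for a two-sided test at α = 0.1: z_{α/2} = 1.645.
Power = Φ(δ − 1.645) + Φ(−δ − 1.645) = Φ(1.116) + Φ(-4.406) = 0.8678 + 0.0000 = 0.8678.
Type II error: β = 1 − power = 1 − 0.8678 = 0.1322.

β ≈ 0.132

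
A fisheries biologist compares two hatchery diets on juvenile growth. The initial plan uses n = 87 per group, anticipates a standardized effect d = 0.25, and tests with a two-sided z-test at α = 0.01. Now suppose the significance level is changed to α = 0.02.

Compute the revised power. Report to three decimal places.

Power ≈ 0.249

δ = d·√(n/2) = 0.25 × √(87/2) = 1.6489 (unchanged). New critical value: z_{0.01} = 2.326.
Revised power = Φ(δ − 2.326) + Φ(−δ − 2.326) = Φ(-0.677) + Φ(-3.975) = 0.2490 + 0.0000 = 0.2491.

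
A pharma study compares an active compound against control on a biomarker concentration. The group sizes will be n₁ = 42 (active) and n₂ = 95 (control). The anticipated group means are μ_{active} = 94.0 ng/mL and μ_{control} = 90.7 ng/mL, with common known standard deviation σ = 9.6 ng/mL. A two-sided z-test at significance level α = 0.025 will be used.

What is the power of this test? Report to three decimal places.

Power ≈ 0.350

Standardized effect: d = |μ_{active} − μ_{control}| / σ = |94.0 − 90.7| / 9.6 = 0.3438
Noncentrality parameter: δ = d / √(1/n₁ + 1/n₂) = 0.3438 / √(1/42 + 1/95) = 1.8551
Critical value for a two-sided test at α = 0.025: z_{α/2} = 2.241.
Power = Φ(δ − 2.241) + Φ(−δ − 2.241) = Φ(-0.386) + Φ(-4.097) = 0.3496 + 0.0000 = 0.3497.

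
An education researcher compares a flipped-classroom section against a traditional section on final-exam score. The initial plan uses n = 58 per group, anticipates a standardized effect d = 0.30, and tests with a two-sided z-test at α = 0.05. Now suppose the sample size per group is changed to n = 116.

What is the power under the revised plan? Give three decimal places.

Power ≈ 0.627

With n = 116 per group: δ = d·√(n/2) = 0.30 × √(116/2) = 2.2847. Critical value z_{0.025} = 1.960.
Revised power = Φ(δ − 1.960) + Φ(−δ − 1.960) = Φ(0.325) + Φ(-4.245) = 0.6273 + 0.0000 = 0.6273.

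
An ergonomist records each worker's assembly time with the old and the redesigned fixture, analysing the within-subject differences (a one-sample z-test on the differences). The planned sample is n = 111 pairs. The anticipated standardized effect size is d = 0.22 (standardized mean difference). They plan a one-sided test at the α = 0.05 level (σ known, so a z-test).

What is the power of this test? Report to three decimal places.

Power ≈ 0.750

Noncentrality parameter: δ = d·√n = 0.22 × √111 = 2.3178
One-sided α = 0.05 → critical value z_{0.05} = 1.645.
Power = P(Z > 1.645 − δ) = Φ(0.673) = 0.7495.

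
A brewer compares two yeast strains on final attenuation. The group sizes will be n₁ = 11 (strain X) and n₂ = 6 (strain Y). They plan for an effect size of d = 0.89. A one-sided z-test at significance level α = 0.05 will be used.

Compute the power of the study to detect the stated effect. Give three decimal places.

Power ≈ 0.543

Noncentrality parameter: δ = d / √(1/n₁ + 1/n₂) = 0.89 / √(1/11 + 1/6) = 1.7536
Critical value for a one-sided test at α = 0.05: z_α = 1.645.
Power = P(Z > 1.645 − δ) = Φ(0.109) = 0.5433.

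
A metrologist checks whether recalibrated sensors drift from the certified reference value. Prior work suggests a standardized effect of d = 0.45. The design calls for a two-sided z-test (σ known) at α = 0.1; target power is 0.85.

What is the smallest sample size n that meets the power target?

n = 36

For power 0.85 need Φ(δ − z_{0.05}) = 0.85, so δ = z_{0.05} + z_{0.15} = 1.645 + 1.036 = 2.681.
(Ignoring the negligible lower-tail rejection probability gives the usual closed-form inversion.)
δ = d·√n ⇒ n = (δ/d)² = (2.681 / 0.45)² = 35.50.
Round up to the next whole unit.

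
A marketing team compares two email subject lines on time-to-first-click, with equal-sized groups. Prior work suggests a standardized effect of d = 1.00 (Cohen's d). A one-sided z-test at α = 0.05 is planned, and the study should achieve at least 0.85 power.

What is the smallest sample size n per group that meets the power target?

Set Φ(δ − 1.645) = 0.85; then δ − 1.645 = Φ⁻¹(0.85) = 1.036, giving δ = 2.681.
δ = d·√(n/2) ⇒ n = 2(δ/d)² = 2 × (2.681 / 1.00)² = 14.38.
Rounding up, n = 15 per group.

n = 15 per group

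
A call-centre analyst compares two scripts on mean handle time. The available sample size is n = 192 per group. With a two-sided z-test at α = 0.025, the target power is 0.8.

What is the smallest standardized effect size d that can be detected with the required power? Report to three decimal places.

d ≈ 0.315

Required noncentrality: δ = z_{0.0125} + z_{0.20} = 2.241 + 0.842 = 3.083.
(Lower-tail contribution to power is negligible for δ > 0.)
δ = d·√(n/2) ⇒ d = δ/√(n/2) = 3.083/√(192/2) = 0.3147.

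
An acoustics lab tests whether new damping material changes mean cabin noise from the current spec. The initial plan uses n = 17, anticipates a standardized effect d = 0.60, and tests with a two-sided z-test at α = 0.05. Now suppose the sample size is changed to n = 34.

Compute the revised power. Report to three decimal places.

Power ≈ 0.938

With n = 34: δ = d·√n = 0.60 × √34 = 3.4986. Critical value z_{0.025} = 1.960.
Revised power = Φ(δ − 1.960) + Φ(−δ − 1.960) = Φ(1.539) + Φ(-5.459) = 0.9380 + 0.0000 = 0.9380.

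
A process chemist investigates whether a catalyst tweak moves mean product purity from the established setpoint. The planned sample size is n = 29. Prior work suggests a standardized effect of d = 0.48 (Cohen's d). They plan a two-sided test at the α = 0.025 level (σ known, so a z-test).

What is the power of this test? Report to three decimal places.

Power ≈ 0.634

Noncentrality parameter: δ = d·√n = 0.48 × √29 = 2.5849
Two-sided α = 0.025 → critical value z_{0.0125} = 2.241.
Power = Φ(δ − 2.241) + Φ(−δ − 2.241) = Φ(0.343) + Φ(-4.826) = 0.6344 + 0.0000 = 0.6344.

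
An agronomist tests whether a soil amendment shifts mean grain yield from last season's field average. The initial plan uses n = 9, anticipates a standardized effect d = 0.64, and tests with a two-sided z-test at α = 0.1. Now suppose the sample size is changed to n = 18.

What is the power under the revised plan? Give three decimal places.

With n = 18: δ = d·√n = 0.64 × √18 = 2.7153. Critical value z_{0.05} = 1.645.
Revised power = Φ(δ − 1.645) + Φ(−δ − 1.645) = Φ(1.070) + Φ(-4.360) = 0.8578 + 0.0000 = 0.8578.

Power ≈ 0.858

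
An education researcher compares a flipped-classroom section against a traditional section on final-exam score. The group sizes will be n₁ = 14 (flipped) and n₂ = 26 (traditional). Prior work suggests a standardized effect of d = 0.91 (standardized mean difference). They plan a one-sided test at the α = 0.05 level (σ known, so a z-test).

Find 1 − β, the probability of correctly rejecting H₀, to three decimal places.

Power ≈ 0.864

Noncentrality parameter: δ = d / √(1/n₁ + 1/n₂) = 0.91 / √(1/14 + 1/26) = 2.7451
One-sided α = 0.05 → critical value z_{0.05} = 1.645.
Power = Φ(δ − 1.645) = Φ(1.100) = 0.8644.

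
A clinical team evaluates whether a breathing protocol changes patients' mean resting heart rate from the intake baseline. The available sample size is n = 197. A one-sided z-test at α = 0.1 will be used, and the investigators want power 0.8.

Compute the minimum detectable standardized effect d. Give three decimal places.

d ≈ 0.151

Required noncentrality: δ = z_{0.1} + z_{0.20} = 1.282 + 0.842 = 2.123.
δ = d·√n ⇒ d = δ/√n = 2.123/√197 = 0.1513.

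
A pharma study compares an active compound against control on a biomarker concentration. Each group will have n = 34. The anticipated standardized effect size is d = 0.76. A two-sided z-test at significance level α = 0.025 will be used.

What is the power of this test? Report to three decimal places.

Noncentrality parameter: δ = d·√(n/2) = 0.76 × √(34/2) = 3.1336
Two-sided α = 0.025 → critical value z_{0.0125} = 2.241.
Power = Φ(δ − 2.241) + Φ(−δ − 2.241) = Φ(0.892) + Φ(-5.375) = 0.8138 + 0.0000 = 0.8138.

Power ≈ 0.814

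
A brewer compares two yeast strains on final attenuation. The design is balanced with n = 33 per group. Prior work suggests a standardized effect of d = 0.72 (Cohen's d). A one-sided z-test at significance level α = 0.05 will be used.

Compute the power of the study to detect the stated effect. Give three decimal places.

Power ≈ 0.900

Noncentrality parameter: δ = d·√(n/2) = 0.72 × √(33/2) = 2.9247
Critical value for a one-sided test at α = 0.05: z_α = 1.645.
Power = P(Z > 1.645 − δ) = Φ(1.280) = 0.8997.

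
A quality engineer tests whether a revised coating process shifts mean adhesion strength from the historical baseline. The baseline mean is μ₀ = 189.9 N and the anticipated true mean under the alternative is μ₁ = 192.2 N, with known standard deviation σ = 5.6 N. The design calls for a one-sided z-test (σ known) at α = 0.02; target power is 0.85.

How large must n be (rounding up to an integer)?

n = 57

Standardized effect: d = |μ₁ − μ₀| / σ = |192.2 − 189.9| / 5.6 = 0.4107
For power 0.85 need Φ(δ − z_{0.02}) = 0.85, so δ = z_{0.02} + z_{0.15} = 2.054 + 1.036 = 3.090.
δ = d·√n ⇒ n = (δ/d)² = (3.090 / 0.4107)² = 56.61.
Round up to the next whole unit.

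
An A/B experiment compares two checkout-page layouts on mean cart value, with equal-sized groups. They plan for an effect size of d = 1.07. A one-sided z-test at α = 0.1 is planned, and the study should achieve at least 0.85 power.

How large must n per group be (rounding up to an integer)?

n = 10 per group

For power 0.85 need Φ(δ − z_{0.1}) = 0.85, so δ = z_{0.1} + z_{0.15} = 1.282 + 1.036 = 2.318.
δ = d·√(n/2) ⇒ n = 2(δ/d)² = 2 × (2.318 / 1.07)² = 9.39.
Round up to the next whole unit.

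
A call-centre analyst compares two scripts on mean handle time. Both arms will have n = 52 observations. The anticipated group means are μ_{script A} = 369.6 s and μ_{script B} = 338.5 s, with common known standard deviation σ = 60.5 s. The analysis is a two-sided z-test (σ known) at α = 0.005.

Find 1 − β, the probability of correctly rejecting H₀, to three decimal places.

Power ≈ 0.426

Standardized effect: d = |μ_{script A} − μ_{script B}| / σ = |369.6 − 338.5| / 60.5 = 0.5140
Noncentrality parameter: δ = d·√(n/2) = 0.5140 × √(52/2) = 2.6211
Critical value for a two-sided test at α = 0.005: z_{α/2} = 2.807.
Power = Φ(δ − 2.807) + Φ(−δ − 2.807) = Φ(-0.186) + Φ(-5.428) = 0.4263 + 0.0000 = 0.4263.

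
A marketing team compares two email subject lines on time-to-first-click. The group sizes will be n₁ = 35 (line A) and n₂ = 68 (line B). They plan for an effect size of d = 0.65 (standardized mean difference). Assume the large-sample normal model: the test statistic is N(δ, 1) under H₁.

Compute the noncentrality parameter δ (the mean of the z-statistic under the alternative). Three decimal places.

δ ≈ 3.125

The noncentrality parameter scales effect size by the design's sample-size factor: δ = d / √(1/n₁ + 1/n₂) = 0.65 / √(1/35 + 1/68) = 3.1245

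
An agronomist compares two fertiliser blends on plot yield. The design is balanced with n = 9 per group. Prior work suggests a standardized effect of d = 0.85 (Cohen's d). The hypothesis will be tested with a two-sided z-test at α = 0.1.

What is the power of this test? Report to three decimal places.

Noncentrality parameter: δ = d·√(n/2) = 0.85 × √(9/2) = 1.8031
Two-sided α = 0.1 → critical value z_{0.05} = 1.645.
Power = Φ(δ − 1.645) + Φ(−δ − 1.645) = Φ(0.158) + Φ(-3.448) = 0.5629 + 0.0003 = 0.5632.

Power ≈ 0.563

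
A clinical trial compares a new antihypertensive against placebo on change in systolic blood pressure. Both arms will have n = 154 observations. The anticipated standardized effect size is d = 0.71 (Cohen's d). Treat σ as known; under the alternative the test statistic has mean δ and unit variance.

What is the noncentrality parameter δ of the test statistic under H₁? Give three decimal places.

The noncentrality parameter scales effect size by the design's sample-size factor: δ = d·√(n/2) = 0.71 × √(154/2) = 6.2302

δ ≈ 6.230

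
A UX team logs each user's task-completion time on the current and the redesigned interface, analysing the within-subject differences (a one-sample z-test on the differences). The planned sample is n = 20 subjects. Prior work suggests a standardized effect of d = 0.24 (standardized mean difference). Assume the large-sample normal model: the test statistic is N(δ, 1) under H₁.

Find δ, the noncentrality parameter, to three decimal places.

δ = d·√n = 0.24 × √20 = 1.0733

δ ≈ 1.073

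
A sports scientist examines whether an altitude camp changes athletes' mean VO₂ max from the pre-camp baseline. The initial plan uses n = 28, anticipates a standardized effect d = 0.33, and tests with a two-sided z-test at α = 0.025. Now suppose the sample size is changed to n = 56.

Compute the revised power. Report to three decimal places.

Power ≈ 0.590

With n = 56: δ = d·√n = 0.33 × √56 = 2.4695. Critical value z_{0.0125} = 2.241.
Revised power = Φ(δ − 2.241) + Φ(−δ − 2.241) = Φ(0.228) + Φ(-4.711) = 0.5902 + 0.0000 = 0.5902.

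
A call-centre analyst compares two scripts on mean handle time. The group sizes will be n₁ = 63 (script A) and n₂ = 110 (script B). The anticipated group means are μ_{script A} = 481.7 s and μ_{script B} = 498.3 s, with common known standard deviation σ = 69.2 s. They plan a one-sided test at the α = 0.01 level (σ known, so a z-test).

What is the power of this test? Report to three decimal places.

Power ≈ 0.210

Standardized effect: d = |μ_{script A} − μ_{script B}| / σ = |481.7 − 498.3| / 69.2 = 0.2399
Noncentrality parameter: δ = d / √(1/n₁ + 1/n₂) = 0.2399 / √(1/63 + 1/110) = 1.5183
Critical value for a one-sided test at α = 0.01: z_α = 2.326.
Power = P(Z > 2.326 − δ) = Φ(-0.808) = 0.2095.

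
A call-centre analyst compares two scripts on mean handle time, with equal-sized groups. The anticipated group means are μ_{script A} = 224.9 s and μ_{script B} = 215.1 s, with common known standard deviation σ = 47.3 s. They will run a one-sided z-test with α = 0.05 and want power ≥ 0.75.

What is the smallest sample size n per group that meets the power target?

Standardized effect: d = |μ_{script A} − μ_{script B}| / σ = |224.9 − 215.1| / 47.3 = 0.2072
For power 0.75 need Φ(δ − z_{0.05}) = 0.75, so δ = z_{0.05} + z_{0.25} = 1.645 + 0.674 = 2.319.
δ = d·√(n/2) ⇒ n = 2(δ/d)² = 2 × (2.319 / 0.2072)² = 250.63.
Rounding up, n = 251 per group.

n = 251 per group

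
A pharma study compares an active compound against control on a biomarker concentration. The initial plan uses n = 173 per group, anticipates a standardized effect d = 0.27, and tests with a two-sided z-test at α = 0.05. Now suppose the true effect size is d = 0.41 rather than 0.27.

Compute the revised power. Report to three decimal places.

Power ≈ 0.968

With d = 0.41: δ = d·√(n/2) = 0.41 × √(173/2) = 3.8132. Critical value z_{0.025} = 1.960.
Revised power = Φ(δ − 1.960) + Φ(−δ − 1.960) = Φ(1.853) + Φ(-5.773) = 0.9681 + 0.0000 = 0.9681.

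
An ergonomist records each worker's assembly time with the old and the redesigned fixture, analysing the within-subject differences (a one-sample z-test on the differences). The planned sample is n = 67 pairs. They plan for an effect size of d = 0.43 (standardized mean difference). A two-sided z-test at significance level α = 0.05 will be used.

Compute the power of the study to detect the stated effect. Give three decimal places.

Noncentrality parameter: δ = d·√n = 0.43 × √67 = 3.5197
Two-sided α = 0.05 → critical value z_{0.025} = 1.960.
Power = Φ(δ − 1.960) + Φ(−δ − 1.960) = Φ(1.560) + Φ(-5.480) = 0.9406 + 0.0000 = 0.9406.

Power ≈ 0.941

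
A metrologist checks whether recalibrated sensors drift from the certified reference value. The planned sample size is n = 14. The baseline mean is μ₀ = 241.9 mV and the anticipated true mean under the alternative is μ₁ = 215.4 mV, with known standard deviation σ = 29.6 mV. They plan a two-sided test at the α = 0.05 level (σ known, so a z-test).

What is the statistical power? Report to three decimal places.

Standardized effect: d = |μ₁ − μ₀| / σ = |215.4 − 241.9| / 29.6 = 0.8953
Noncentrality parameter: δ = d·√n = 0.8953 × √14 = 3.3498
Critical value for a two-sided test at α = 0.05: z_{α/2} = 1.960.
Power = Φ(δ − 1.960) + Φ(−δ − 1.960) = Φ(1.390) + Φ(-5.310) = 0.9177 + 0.0000 = 0.9177.

Power ≈ 0.918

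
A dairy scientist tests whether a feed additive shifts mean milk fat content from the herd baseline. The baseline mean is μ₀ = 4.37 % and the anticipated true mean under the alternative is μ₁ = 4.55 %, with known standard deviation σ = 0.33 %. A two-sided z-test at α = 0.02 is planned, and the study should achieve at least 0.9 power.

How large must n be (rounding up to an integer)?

n = 44

Standardized effect: d = |μ₁ − μ₀| / σ = |4.55 − 4.37| / 0.33 = 0.5455
For power 0.9 need Φ(δ − z_{0.01}) = 0.9, so δ = z_{0.01} + z_{0.10} = 2.326 + 1.282 = 3.608.
(Ignoring the negligible lower-tail rejection probability gives the usual closed-form inversion.)
δ = d·√n ⇒ n = (δ/d)² = (3.608 / 0.5455)² = 43.75.
Rounding up, n = 44.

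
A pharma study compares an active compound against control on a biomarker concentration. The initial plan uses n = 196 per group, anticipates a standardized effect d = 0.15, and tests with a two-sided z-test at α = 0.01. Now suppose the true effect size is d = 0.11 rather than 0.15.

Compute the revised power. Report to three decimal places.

With d = 0.11: δ = d·√(n/2) = 0.11 × √(196/2) = 1.0889. Critical value z_{0.005} = 2.576.
Revised power = Φ(δ − 2.576) + Φ(−δ − 2.576) = Φ(-1.487) + Φ(-3.665) = 0.0685 + 0.0001 = 0.0686.

Power ≈ 0.069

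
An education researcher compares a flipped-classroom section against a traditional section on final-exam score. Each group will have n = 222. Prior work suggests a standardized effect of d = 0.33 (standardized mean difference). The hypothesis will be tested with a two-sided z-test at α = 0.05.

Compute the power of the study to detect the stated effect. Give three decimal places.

Noncentrality parameter: δ = d·√(n/2) = 0.33 × √(222/2) = 3.4768
Two-sided α = 0.05 → critical value z_{0.025} = 1.960.
Power = Φ(δ − 1.960) + Φ(−δ − 1.960) = Φ(1.517) + Φ(-5.437) = 0.9353 + 0.0000 = 0.9353.

Power ≈ 0.935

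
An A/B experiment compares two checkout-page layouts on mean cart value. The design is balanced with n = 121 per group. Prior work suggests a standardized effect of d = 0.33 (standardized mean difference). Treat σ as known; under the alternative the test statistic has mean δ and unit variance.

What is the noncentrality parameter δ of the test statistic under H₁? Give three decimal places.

δ ≈ 2.567

The noncentrality parameter scales effect size by the design's sample-size factor: δ = d·√(n/2) = 0.33 × √(121/2) = 2.5668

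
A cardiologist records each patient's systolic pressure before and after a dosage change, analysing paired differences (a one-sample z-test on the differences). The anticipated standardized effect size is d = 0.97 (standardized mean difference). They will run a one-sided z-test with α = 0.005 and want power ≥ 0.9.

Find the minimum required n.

Set Φ(δ − 2.576) = 0.9; then δ − 2.576 = Φ⁻¹(0.9) = 1.282, giving δ = 3.857.
δ = d·√n ⇒ n = (δ/d)² = (3.857 / 0.97)² = 15.81.
Rounding up, n = 16.

n = 16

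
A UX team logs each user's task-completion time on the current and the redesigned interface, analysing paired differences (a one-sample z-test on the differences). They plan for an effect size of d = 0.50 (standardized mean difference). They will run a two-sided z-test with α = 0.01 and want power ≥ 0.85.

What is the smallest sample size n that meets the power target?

n = 53

For power 0.85 need Φ(δ − z_{0.005}) = 0.85, so δ = z_{0.005} + z_{0.15} = 2.576 + 1.036 = 3.612.
(Ignoring the negligible lower-tail rejection probability gives the usual closed-form inversion.)
δ = d·√n ⇒ n = (δ/d)² = (3.612 / 0.50)² = 52.19.
Rounding up, n = 53.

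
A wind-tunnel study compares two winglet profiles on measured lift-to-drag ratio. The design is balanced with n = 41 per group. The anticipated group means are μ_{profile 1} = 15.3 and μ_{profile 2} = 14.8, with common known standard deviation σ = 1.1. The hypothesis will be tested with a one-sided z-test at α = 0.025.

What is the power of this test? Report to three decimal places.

Standardized effect: d = |μ_{profile 1} − μ_{profile 2}| / σ = |15.3 − 14.8| / 1.1 = 0.4545
Noncentrality parameter: δ = d·√(n/2) = 0.4545 × √(41/2) = 2.0580
One-sided α = 0.025 → critical value z_{0.025} = 1.960.
Power = Φ(δ − 1.960) = Φ(0.098) = 0.5391.

Power ≈ 0.539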